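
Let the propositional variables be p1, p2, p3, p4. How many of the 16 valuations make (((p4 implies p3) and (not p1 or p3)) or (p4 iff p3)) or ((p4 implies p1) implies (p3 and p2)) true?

14

Initial set: {T ((((p4 implies p3) and (not p1 or p3)) or (p4 iff p3)) or ((p4 implies p1) implies (p3 and p2)))}.
T ((((p4 implies p3) and (not p1 or p3)) or (p4 iff p3)) or ((p4 implies p1) implies (p3 and p2))): β-rule — branch into T (((p4 implies p3) and (not p1 or p3)) or (p4 iff p3))  //  T ((p4 implies p1) implies (p3 and p2)).
  branch 1 (add T (((p4 implies p3) and (not p1 or p3)) or (p4 iff p3))):
    T (((p4 implies p3) and (not p1 or p3)) or (p4 iff p3)): β-rule — branch into T ((p4 implies p3) and (not p1 or p3))  //  T (p4 iff p3).
      branch 1.1 (add T ((p4 implies p3) and (not p1 or p3))):
        T ((p4 implies p3) and (not p1 or p3)): α-rule — add T (p4 implies p3), T (not p1 or p3).
        T (p4 implies p3): β-rule — branch into F p4  //  T p3.
          branch 1.1.1 (add F p4):
            T (not p1 or p3): β-rule — branch into T not p1  //  T p3.
              branch 1.1.1.1 (add T not p1):
                ○ open, literals {p1=false, p4=false}.
              branch 1.1.1.2 (add T p3):
                ○ open, literals {p3=true, p4=false}.
          branch 1.1.2 (add T p3):
            T (not p1 or p3): β-rule — branch into T not p1  //  T p3.
              branch 1.1.2.1 (add T not p1):
                ○ open, literals {p1=false, p3=true}.
              branch 1.1.2.2 (add T p3):
                ○ open, literals {p3=true}.
      branch 1.2 (add T (p4 iff p3)):
        T (p4 iff p3): β-rule — branch into T p4, T p3  //  F p4, F p3.
          branch 1.2.1 (add T p4, T p3):
            ○ open, literals {p3=true, p4=true}.
          branch 1.2.2 (add F p4, F p3):
            ○ open, literals {p3=false, p4=false}.
  branch 2 (add T ((p4 implies p1) implies (p3 and p2))):
    T ((p4 implies p1) implies (p3 and p2)): β-rule — branch into F (p4 implies p1)  //  T (p3 and p2).
      branch 2.1 (add F (p4 implies p1)):
        F (p4 implies p1): α-rule — add T p4, F p1.
        ○ open, literals {p1=false, p4=true}.
      branch 2.2 (add T (p3 and p2)):
        T (p3 and p2): α-rule — add T p3, T p2.
        ○ open, literals {p2=true, p3=true}.
0 branches closed, 8 open.
Each open branch fixes some atoms; the unmentioned ones are free. Counting distinct full assignments: branch {p1=false, p4=false} (p2, p3) contributes 4 new; branch {p3=true, p4=false} (p1, p2) contributes 2 new; branch {p1=false, p3=true} (p2, p4) contributes 2 new; branch {p3=true} (p1, p2, p4) contributes 2 new; branch {p3=true, p4=true} (p1, p2) contributes 0 new; branch {p3=false, p4=false} (p1, p2) contributes 2 new; branch {p1=false, p4=true} (p2, p3) contributes 2 new; branch {p2=true, p3=true} (p1, p4) contributes 0 new. Total: 14.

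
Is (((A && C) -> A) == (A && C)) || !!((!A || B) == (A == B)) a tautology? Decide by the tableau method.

Assume the negation and expand:
Initial set: {!((((A && C) -> A) == (A && C)) || !!((!A || B) == (A == B)))}.
!((((A && C) -> A) == (A && C)) || !!((!A || B) == (A == B))): α-rule — add !(((A && C) -> A) == (A && C)), !!!((!A || B) == (A == B)).
!!!((!A || B) == (A == B)): drop double negation, giving !((!A || B) == (A == B)).
!(((A && C) -> A) == (A && C)): β-rule — branch into ((A && C) -> A), !(A && C)  //  !((A && C) -> A), (A && C).
  branch 1 (add ((A && C) -> A), !(A && C)):
    !((!A || B) == (A == B)): β-rule — branch into (!A || B), !(A == B)  //  !(!A || B), (A == B).
      branch 1.1 (add (!A || B), !(A == B)):
        ((A && C) -> A): β-rule — branch into !(A && C)  //  A.
          branch 1.1.1 (add !(A && C)):
            !(A && C): β-rule — branch into !A  //  !C.
              branch 1.1.1.1 (add !A):
                (!A || B): β-rule — branch into !A  //  B.
                  branch 1.1.1.1.1 (add !A):
                    !(A == B): β-rule — branch into A, !B  //  !A, B.
                      branch 1.1.1.1.1.1 (add A, !B):
                        × closes — contains both A and !A.
                      branch 1.1.1.1.1.2 (add !A, B):
                        !(A && C): β-rule — branch into !A  //  !C.
                          branch 1.1.1.1.1.2.1 (add !A):
                            ○ open, literals {A=0, B=1}.
                          branch 1.1.1.1.1.2.2 (add !C):
                            ○ open, literals {A=0, B=1, C=0}.
                  branch 1.1.1.1.2 (add B):
                    !(A == B): β-rule — branch into A, !B  //  !A, B.
                      branch 1.1.1.1.2.1 (add A, !B):
                        × closes — contains both A and !A.
                      branch 1.1.1.1.2.2 (add !A, B):
                        !(A && C): β-rule — branch into !A  //  !C.
                          branch 1.1.1.1.2.2.1 (add !A):
                            ○ open, literals {A=0, B=1}.
                          branch 1.1.1.1.2.2.2 (add !C):
                            ○ open, literals {A=0, B=1, C=0}.
              branch 1.1.1.2 (add !C):
                (!A || B): β-rule — branch into !A  //  B.
                  branch 1.1.1.2.1 (add !A):
                    !(A == B): β-rule — branch into A, !B  //  !A, B.
                      branch 1.1.1.2.1.1 (add A, !B):
                        × closes — contains both A and !A.
                      branch 1.1.1.2.1.2 (add !A, B):
                        !(A && C): β-rule — branch into !A  //  !C.
                          branch 1.1.1.2.1.2.1 (add !A):
                            ○ open, literals {A=0, B=1, C=0}.
                          branch 1.1.1.2.1.2.2 (add !C):
                            ○ open, literals {A=0, B=1, C=0}.
                  branch 1.1.1.2.2 (add B):
                    !(A == B): β-rule — branch into A, !B  //  !A, B.
                      branch 1.1.1.2.2.1 (add A, !B):
                        × closes — contains both B and !B.
                      branch 1.1.1.2.2.2 (add !A, B):
                        !(A && C): β-rule — branch into !A  //  !C.
                          branch 1.1.1.2.2.2.1 (add !A):
                            ○ open, literals {A=0, B=1, C=0}.
                          branch 1.1.1.2.2.2.2 (add !C):
                            ○ open, literals {A=0, B=1, C=0}.
          branch 1.1.2 (add A):
            !(A && C): β-rule — branch into !A  //  !C.
              branch 1.1.2.1 (add !A):
                × closes — contains both A and !A.
              branch 1.1.2.2 (add !C):
                (!A || B): β-rule — branch into !A  //  B.
                  branch 1.1.2.2.1 (add !A):
                    × closes — contains both A and !A.
                  branch 1.1.2.2.2 (add B):
                    !(A == B): β-rule — branch into A, !B  //  !A, B.
                      branch 1.1.2.2.2.1 (add A, !B):
                        × closes — contains both B and !B.
                      branch 1.1.2.2.2.2 (add !A, B):
                        × closes — contains both A and !A.
      branch 1.2 (add !(!A || B), (A == B)):
        !(!A || B): α-rule — add !!A, !B.
        ((A && C) -> A): β-rule — branch into !(A && C)  //  A.
          branch 1.2.1 (add !(A && C)):
            !(A && C): β-rule — branch into !A  //  !C.
              branch 1.2.1.1 (add !A):
                × closes — contains both A and !A.
              branch 1.2.1.2 (add !C):
                (A == B): β-rule — branch into A, B  //  !A, !B.
                  branch 1.2.1.2.1 (add A, B):
                    × closes — contains both B and !B.
                  branch 1.2.1.2.2 (add !A, !B):
                    × closes — contains both A and !A.
          branch 1.2.2 (add A):
            !(A && C): β-rule — branch into !A  //  !C.
              branch 1.2.2.1 (add !A):
                × closes — contains both A and !A.
              branch 1.2.2.2 (add !C):
                (A == B): β-rule — branch into A, B  //  !A, !B.
                  branch 1.2.2.2.1 (add A, B):
                    × closes — contains both B and !B.
                  branch 1.2.2.2.2 (add !A, !B):
                    × closes — contains both A and !A.
  branch 2 (add !((A && C) -> A), (A && C)):
    !((A && C) -> A): α-rule — add (A && C), !A.
    (A && C): α-rule — add A, C.
    × closes — contains both A and !A.
15 branches closed, 8 open.
An open branch gives a countermodel: A=0, B=1 (unmentioned atoms arbitrary); under it the original formula is false.

Not valid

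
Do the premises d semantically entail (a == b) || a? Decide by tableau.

No

Initial set: {d; !((a == b) || a)}.
!((a == b) || a): α-rule — add !(a == b), !a.
!(a == b): β-rule — branch into a, !b  //  !a, b.
  branch 1 (add a, !b):
    × closes — contains both a and !a.
  branch 2 (add !a, b):
    ○ open, literals {a=false, b=true, d=true}.
1 branch closed, 1 open.
An open branch gives a countermodel: a=false, b=true, d=true (unmentioned atoms arbitrary); the premises hold there but the conclusion fails.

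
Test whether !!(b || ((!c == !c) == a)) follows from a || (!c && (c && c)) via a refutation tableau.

Yes

Initial set: {T (a || (!c && (c && c))); F !!(b || ((!c == !c) == a))}.
F !!(b || ((!c == !c) == a)): drop double negation, giving F (b || ((!c == !c) == a)).
F (b || ((!c == !c) == a)): α-rule — add F b, F ((!c == !c) == a).
T (a || (!c && (c && c))): β-rule — branch into T a  //  T (!c && (c && c)).
  branch 1 (add T a):
    F ((!c == !c) == a): β-rule — branch into T (!c == !c), F a  //  F (!c == !c), T a.
      branch 1.1 (add T (!c == !c), F a):
        × closes — contains both a and !a.
      branch 1.2 (add F (!c == !c), T a):
        F (!c == !c): β-rule — branch into T !c, F !c  //  F !c, T !c.
          branch 1.2.1 (add T !c, F !c):
            × closes — contains both c and !c.
          branch 1.2.2 (add F !c, T !c):
            × closes — contains both c and !c.
  branch 2 (add T (!c && (c && c))):
    T (!c && (c && c)): α-rule — add T !c, T (c && c).
    T (c && c): α-rule — add T c, T c.
    × closes — contains both c and !c.
All 4 branches close.
Every branch closed, so the premises entail the conclusion.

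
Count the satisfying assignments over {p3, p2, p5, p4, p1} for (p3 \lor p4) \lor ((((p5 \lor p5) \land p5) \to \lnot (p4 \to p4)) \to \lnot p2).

Initial set: {T ((p3 \lor p4) \lor ((((p5 \lor p5) \land p5) \to \lnot (p4 \to p4)) \to \lnot p2))}.
T ((p3 \lor p4) \lor ((((p5 \lor p5) \land p5) \to \lnot (p4 \to p4)) \to \lnot p2)): β-rule — branch into T (p3 \lor p4)  //  T ((((p5 \lor p5) \land p5) \to \lnot (p4 \to p4)) \to \lnot p2).
  branch 1 (add T (p3 \lor p4)):
    T (p3 \lor p4): β-rule — branch into T p3  //  T p4.
      branch 1.1 (add T p3):
        ○ open, literals {p3=true}.
      branch 1.2 (add T p4):
        ○ open, literals {p4=true}.
  branch 2 (add T ((((p5 \lor p5) \land p5) \to \lnot (p4 \to p4)) \to \lnot p2)):
    T ((((p5 \lor p5) \land p5) \to \lnot (p4 \to p4)) \to \lnot p2): β-rule — branch into F (((p5 \lor p5) \land p5) \to \lnot (p4 \to p4))  //  T \lnot p2.
      branch 2.1 (add F (((p5 \lor p5) \land p5) \to \lnot (p4 \to p4))):
        F (((p5 \lor p5) \land p5) \to \lnot (p4 \to p4)): α-rule — add T ((p5 \lor p5) \land p5), F \lnot (p4 \to p4).
        T ((p5 \lor p5) \land p5): α-rule — add T (p5 \lor p5), T p5.
        F \lnot (p4 \to p4): β-rule — branch into F p4  //  T p4.
          branch 2.1.1 (add F p4):
            T (p5 \lor p5): β-rule — branch into T p5  //  T p5.
              branch 2.1.1.1 (add T p5):
                ○ open, literals {p4=false, p5=true}.
              branch 2.1.1.2 (add T p5):
                ○ open, literals {p4=false, p5=true}.
          branch 2.1.2 (add T p4):
            T (p5 \lor p5): β-rule — branch into T p5  //  T p5.
              branch 2.1.2.1 (add T p5):
                ○ open, literals {p4=true, p5=true}.
              branch 2.1.2.2 (add T p5):
                ○ open, literals {p4=true, p5=true}.
      branch 2.2 (add T \lnot p2):
        ○ open, literals {p2=false}.
0 branches closed, 7 open.
Each open branch fixes some atoms; the unmentioned ones are free. Counting distinct full assignments: branch {p3=true} (p2, p5, p4, p1) contributes 16 new; branch {p4=true} (p3, p2, p5, p1) contributes 8 new; branch {p4=false, p5=true} (p3, p2, p1) contributes 4 new; branch {p4=false, p5=true} (p3, p2, p1) contributes 0 new; branch {p4=true, p5=true} (p3, p2, p1) contributes 0 new; branch {p4=true, p5=true} (p3, p2, p1) contributes 0 new; branch {p2=false} (p3, p5, p4, p1) contributes 2 new. Total: 30.

30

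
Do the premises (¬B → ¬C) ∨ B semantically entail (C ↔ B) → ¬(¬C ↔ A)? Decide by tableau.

Initial set: {((¬B → ¬C) ∨ B); ¬((C ↔ B) → ¬(¬C ↔ A))}.
¬((C ↔ B) → ¬(¬C ↔ A)): α-rule — add (C ↔ B), ¬¬(¬C ↔ A).
((¬B → ¬C) ∨ B): β-rule — branch into (¬B → ¬C)  //  B.
  branch 1 (add (¬B → ¬C)):
    (C ↔ B): β-rule — branch into C, B  //  ¬C, ¬B.
      branch 1.1 (add C, B):
        ¬¬(¬C ↔ A): β-rule — branch into ¬C, A  //  ¬¬C, ¬A.
          branch 1.1.1 (add ¬C, A):
            × closes — contains both C and ¬C.
          branch 1.1.2 (add ¬¬C, ¬A):
            (¬B → ¬C): β-rule — branch into ¬¬B  //  ¬C.
              branch 1.1.2.1 (add ¬¬B):
                ○ open, literals {A=F, B=T, C=T}.
              branch 1.1.2.2 (add ¬C):
                × closes — contains both C and ¬C.
      branch 1.2 (add ¬C, ¬B):
        ¬¬(¬C ↔ A): β-rule — branch into ¬C, A  //  ¬¬C, ¬A.
          branch 1.2.1 (add ¬C, A):
            (¬B → ¬C): β-rule — branch into ¬¬B  //  ¬C.
              branch 1.2.1.1 (add ¬¬B):
                × closes — contains both B and ¬B.
              branch 1.2.1.2 (add ¬C):
                ○ open, literals {A=T, B=F, C=F}.
          branch 1.2.2 (add ¬¬C, ¬A):
            × closes — contains both C and ¬C.
  branch 2 (add B):
    (C ↔ B): β-rule — branch into C, B  //  ¬C, ¬B.
      branch 2.1 (add C, B):
        ¬¬(¬C ↔ A): β-rule — branch into ¬C, A  //  ¬¬C, ¬A.
          branch 2.1.1 (add ¬C, A):
            × closes — contains both C and ¬C.
          branch 2.1.2 (add ¬¬C, ¬A):
            ○ open, literals {A=F, B=T, C=T}.
      branch 2.2 (add ¬C, ¬B):
        × closes — contains both B and ¬B.
6 branches closed, 3 open.
An open branch gives a countermodel: A=F, B=T, C=T (unmentioned atoms arbitrary); the premises hold there but the conclusion fails.

No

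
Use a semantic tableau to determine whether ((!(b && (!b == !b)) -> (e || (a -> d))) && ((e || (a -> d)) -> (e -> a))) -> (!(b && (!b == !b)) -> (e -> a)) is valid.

Assume the negation and expand:
Initial set: {!(((!(b && (!b == !b)) -> (e || (a -> d))) && ((e || (a -> d)) -> (e -> a))) -> (!(b && (!b == !b)) -> (e -> a)))}.
!(((!(b && (!b == !b)) -> (e || (a -> d))) && ((e || (a -> d)) -> (e -> a))) -> (!(b && (!b == !b)) -> (e -> a))): α-rule — add ((!(b && (!b == !b)) -> (e || (a -> d))) && ((e || (a -> d)) -> (e -> a))), !(!(b && (!b == !b)) -> (e -> a)).
((!(b && (!b == !b)) -> (e || (a -> d))) && ((e || (a -> d)) -> (e -> a))): α-rule — add (!(b && (!b == !b)) -> (e || (a -> d))), ((e || (a -> d)) -> (e -> a)).
!(!(b && (!b == !b)) -> (e -> a)): α-rule — add !(b && (!b == !b)), !(e -> a).
!(e -> a): α-rule — add e, !a.
(!(b && (!b == !b)) -> (e || (a -> d))): β-rule — branch into !!(b && (!b == !b))  //  (e || (a -> d)).
  branch 1 (add !!(b && (!b == !b))):
    !!(b && (!b == !b)): α-rule — add b, (!b == !b).
    ((e || (a -> d)) -> (e -> a)): β-rule — branch into !(e || (a -> d))  //  (e -> a).
      branch 1.1 (add !(e || (a -> d))):
        !(e || (a -> d)): α-rule — add !e, !(a -> d).
        × closes — contains both e and !e.
      branch 1.2 (add (e -> a)):
        !(b && (!b == !b)): β-rule — branch into !b  //  !(!b == !b).
          branch 1.2.1 (add !b):
            × closes — contains both b and !b.
          branch 1.2.2 (add !(!b == !b)):
            (!b == !b): β-rule — branch into !b, !b  //  !!b, !!b.
              branch 1.2.2.1 (add !b, !b):
                × closes — contains both b and !b.
              branch 1.2.2.2 (add !!b, !!b):
                (e -> a): β-rule — branch into !e  //  a.
                  branch 1.2.2.2.1 (add !e):
                    × closes — contains both e and !e.
                  branch 1.2.2.2.2 (add a):
                    × closes — contains both a and !a.
  branch 2 (add (e || (a -> d))):
    ((e || (a -> d)) -> (e -> a)): β-rule — branch into !(e || (a -> d))  //  (e -> a).
      branch 2.1 (add !(e || (a -> d))):
        !(e || (a -> d)): α-rule — add !e, !(a -> d).
        × closes — contains both e and !e.
      branch 2.2 (add (e -> a)):
        !(b && (!b == !b)): β-rule — branch into !b  //  !(!b == !b).
          branch 2.2.1 (add !b):
            (e || (a -> d)): β-rule — branch into e  //  (a -> d).
              branch 2.2.1.1 (add e):
                (e -> a): β-rule — branch into !e  //  a.
                  branch 2.2.1.1.1 (add !e):
                    × closes — contains both e and !e.
                  branch 2.2.1.1.2 (add a):
                    × closes — contains both a and !a.
              branch 2.2.1.2 (add (a -> d)):
                (e -> a): β-rule — branch into !e  //  a.
                  branch 2.2.1.2.1 (add !e):
                    × closes — contains both e and !e.
                  branch 2.2.1.2.2 (add a):
                    × closes — contains both a and !a.
          branch 2.2.2 (add !(!b == !b)):
            (e || (a -> d)): β-rule — branch into e  //  (a -> d).
              branch 2.2.2.1 (add e):
                (e -> a): β-rule — branch into !e  //  a.
                  branch 2.2.2.1.1 (add !e):
                    × closes — contains both e and !e.
                  branch 2.2.2.1.2 (add a):
                    × closes — contains both a and !a.
              branch 2.2.2.2 (add (a -> d)):
                (e -> a): β-rule — branch into !e  //  a.
                  branch 2.2.2.2.1 (add !e):
                    × closes — contains both e and !e.
                  branch 2.2.2.2.2 (add a):
                    × closes — contains both a and !a.
All 14 branches close.
Every branch closed, so the negation is unsatisfiable and the formula is valid.

Valid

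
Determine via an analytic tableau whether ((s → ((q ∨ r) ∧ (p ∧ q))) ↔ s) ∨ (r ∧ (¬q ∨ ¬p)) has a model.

Satisfiable

Initial set: {(((s → ((q ∨ r) ∧ (p ∧ q))) ↔ s) ∨ (r ∧ (¬q ∨ ¬p)))}.
(((s → ((q ∨ r) ∧ (p ∧ q))) ↔ s) ∨ (r ∧ (¬q ∨ ¬p))): β-rule — branch into ((s → ((q ∨ r) ∧ (p ∧ q))) ↔ s)  //  (r ∧ (¬q ∨ ¬p)).
  branch 1 (add ((s → ((q ∨ r) ∧ (p ∧ q))) ↔ s)):
    ((s → ((q ∨ r) ∧ (p ∧ q))) ↔ s): β-rule — branch into (s → ((q ∨ r) ∧ (p ∧ q))), s  //  ¬(s → ((q ∨ r) ∧ (p ∧ q))), ¬s.
      branch 1.1 (add (s → ((q ∨ r) ∧ (p ∧ q))), s):
        (s → ((q ∨ r) ∧ (p ∧ q))): β-rule — branch into ¬s  //  ((q ∨ r) ∧ (p ∧ q)).
          branch 1.1.1 (add ¬s):
            × closes — contains both s and ¬s.
          branch 1.1.2 (add ((q ∨ r) ∧ (p ∧ q))):
            ((q ∨ r) ∧ (p ∧ q)): α-rule — add (q ∨ r), (p ∧ q).
            (p ∧ q): α-rule — add p, q.
            (q ∨ r): β-rule — branch into q  //  r.
              branch 1.1.2.1 (add q):
                ○ open, literals {p=1, q=1, s=1}.
              branch 1.1.2.2 (add r):
                ○ open, literals {p=1, q=1, r=1, s=1}.
      branch 1.2 (add ¬(s → ((q ∨ r) ∧ (p ∧ q))), ¬s):
        ¬(s → ((q ∨ r) ∧ (p ∧ q))): α-rule — add s, ¬((q ∨ r) ∧ (p ∧ q)).
        × closes — contains both s and ¬s.
  branch 2 (add (r ∧ (¬q ∨ ¬p))):
    (r ∧ (¬q ∨ ¬p)): α-rule — add r, (¬q ∨ ¬p).
    (¬q ∨ ¬p): β-rule — branch into ¬q  //  ¬p.
      branch 2.1 (add ¬q):
        ○ open, literals {q=0, r=1}.
      branch 2.2 (add ¬p):
        ○ open, literals {p=0, r=1}.
2 branches closed, 4 open.
An open branch gives a satisfying assignment: p=1, q=1, s=1.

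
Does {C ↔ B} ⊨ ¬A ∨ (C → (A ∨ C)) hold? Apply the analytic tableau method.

Yes

Initial set: {T (C ↔ B); F (¬A ∨ (C → (A ∨ C)))}.
F (¬A ∨ (C → (A ∨ C))): α-rule — add F ¬A, F (C → (A ∨ C)).
F (C → (A ∨ C)): α-rule — add T C, F (A ∨ C).
F (A ∨ C): α-rule — add F A, F C.
× closes — contains both A and ¬A.
All 1 branch closes.
Every branch closed, so the premises entail the conclusion.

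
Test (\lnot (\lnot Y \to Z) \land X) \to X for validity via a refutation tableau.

Valid

Assume the negation and expand:
Initial set: {\lnot ((\lnot (\lnot Y \to Z) \land X) \to X)}.
\lnot ((\lnot (\lnot Y \to Z) \land X) \to X): α-rule — add (\lnot (\lnot Y \to Z) \land X), \lnot X.
(\lnot (\lnot Y \to Z) \land X): α-rule — add \lnot (\lnot Y \to Z), X.
× closes — contains both X and \lnot X.
All 1 branch closes.
Every branch closed, so the negation is unsatisfiable and the formula is valid.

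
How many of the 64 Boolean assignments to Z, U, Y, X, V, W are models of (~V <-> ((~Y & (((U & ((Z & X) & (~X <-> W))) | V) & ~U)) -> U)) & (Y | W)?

Initial set: {((~V <-> ((~Y & (((U & ((Z & X) & (~X <-> W))) | V) & ~U)) -> U)) & (Y | W))}.
((~V <-> ((~Y & (((U & ((Z & X) & (~X <-> W))) | V) & ~U)) -> U)) & (Y | W)): α-rule — add (~V <-> ((~Y & (((U & ((Z & X) & (~X <-> W))) | V) & ~U)) -> U)), (Y | W).
(~V <-> ((~Y & (((U & ((Z & X) & (~X <-> W))) | V) & ~U)) -> U)): β-rule — branch into ~V, ((~Y & (((U & ((Z & X) & (~X <-> W))) | V) & ~U)) -> U)  //  ~~V, ~((~Y & (((U & ((Z & X) & (~X <-> W))) | V) & ~U)) -> U).
  branch 1 (add ~V, ((~Y & (((U & ((Z & X) & (~X <-> W))) | V) & ~U)) -> U)):
    (Y | W): β-rule — branch into Y  //  W.
      branch 1.1 (add Y):
        ((~Y & (((U & ((Z & X) & (~X <-> W))) | V) & ~U)) -> U): β-rule — branch into ~(~Y & (((U & ((Z & X) & (~X <-> W))) | V) & ~U))  //  U.
          branch 1.1.1 (add ~(~Y & (((U & ((Z & X) & (~X <-> W))) | V) & ~U))):
            ~(~Y & (((U & ((Z & X) & (~X <-> W))) | V) & ~U)): β-rule — branch into ~~Y  //  ~(((U & ((Z & X) & (~X <-> W))) | V) & ~U).
              branch 1.1.1.1 (add ~~Y):
                ○ open, literals {V=false, Y=true}.
              branch 1.1.1.2 (add ~(((U & ((Z & X) & (~X <-> W))) | V) & ~U)):
                ~(((U & ((Z & X) & (~X <-> W))) | V) & ~U): β-rule — branch into ~((U & ((Z & X) & (~X <-> W))) | V)  //  ~~U.
                  branch 1.1.1.2.1 (add ~((U & ((Z & X) & (~X <-> W))) | V)):
                    ~((U & ((Z & X) & (~X <-> W))) | V): α-rule — add ~(U & ((Z & X) & (~X <-> W))), ~V.
                    ~(U & ((Z & X) & (~X <-> W))): β-rule — branch into ~U  //  ~((Z & X) & (~X <-> W)).
                      branch 1.1.1.2.1.1 (add ~U):
                        ○ open, literals {U=false, V=false, Y=true}.
                      branch 1.1.1.2.1.2 (add ~((Z & X) & (~X <-> W))):
                        ~((Z & X) & (~X <-> W)): β-rule — branch into ~(Z & X)  //  ~(~X <-> W).
                          branch 1.1.1.2.1.2.1 (add ~(Z & X)):
                            ~(Z & X): β-rule — branch into ~Z  //  ~X.
                              branch 1.1.1.2.1.2.1.1 (add ~Z):
                                ○ open, literals {V=false, Y=true, Z=false}.
                              branch 1.1.1.2.1.2.1.2 (add ~X):
                                ○ open, literals {V=false, X=false, Y=true}.
                          branch 1.1.1.2.1.2.2 (add ~(~X <-> W)):
                            ~(~X <-> W): β-rule — branch into ~X, ~W  //  ~~X, W.
                              branch 1.1.1.2.1.2.2.1 (add ~X, ~W):
                                ○ open, literals {V=false, W=false, X=false, Y=true}.
                              branch 1.1.1.2.1.2.2.2 (add ~~X, W):
                                ○ open, literals {V=false, W=true, X=true, Y=true}.
                  branch 1.1.1.2.2 (add ~~U):
                    ○ open, literals {U=true, V=false, Y=true}.
          branch 1.1.2 (add U):
            ○ open, literals {U=true, V=false, Y=true}.
      branch 1.2 (add W):
        ((~Y & (((U & ((Z & X) & (~X <-> W))) | V) & ~U)) -> U): β-rule — branch into ~(~Y & (((U & ((Z & X) & (~X <-> W))) | V) & ~U))  //  U.
          branch 1.2.1 (add ~(~Y & (((U & ((Z & X) & (~X <-> W))) | V) & ~U))):
            ~(~Y & (((U & ((Z & X) & (~X <-> W))) | V) & ~U)): β-rule — branch into ~~Y  //  ~(((U & ((Z & X) & (~X <-> W))) | V) & ~U).
              branch 1.2.1.1 (add ~~Y):
                ○ open, literals {V=false, W=true, Y=true}.
              branch 1.2.1.2 (add ~(((U & ((Z & X) & (~X <-> W))) | V) & ~U)):
                ~(((U & ((Z & X) & (~X <-> W))) | V) & ~U): β-rule — branch into ~((U & ((Z & X) & (~X <-> W))) | V)  //  ~~U.
                  branch 1.2.1.2.1 (add ~((U & ((Z & X) & (~X <-> W))) | V)):
                    ~((U & ((Z & X) & (~X <-> W))) | V): α-rule — add ~(U & ((Z & X) & (~X <-> W))), ~V.
                    ~(U & ((Z & X) & (~X <-> W))): β-rule — branch into ~U  //  ~((Z & X) & (~X <-> W)).
                      branch 1.2.1.2.1.1 (add ~U):
                        ○ open, literals {U=false, V=false, W=true}.
                      branch 1.2.1.2.1.2 (add ~((Z & X) & (~X <-> W))):
                        ~((Z & X) & (~X <-> W)): β-rule — branch into ~(Z & X)  //  ~(~X <-> W).
                          branch 1.2.1.2.1.2.1 (add ~(Z & X)):
                            ~(Z & X): β-rule — branch into ~Z  //  ~X.
                              branch 1.2.1.2.1.2.1.1 (add ~Z):
                                ○ open, literals {V=false, W=true, Z=false}.
                              branch 1.2.1.2.1.2.1.2 (add ~X):
                                ○ open, literals {V=false, W=true, X=false}.
                          branch 1.2.1.2.1.2.2 (add ~(~X <-> W)):
                            ~(~X <-> W): β-rule — branch into ~X, ~W  //  ~~X, W.
                              branch 1.2.1.2.1.2.2.1 (add ~X, ~W):
                                × closes — contains both W and ~W.
                              branch 1.2.1.2.1.2.2.2 (add ~~X, W):
                                ○ open, literals {V=false, W=true, X=true}.
                  branch 1.2.1.2.2 (add ~~U):
                    ○ open, literals {U=true, V=false, W=true}.
          branch 1.2.2 (add U):
            ○ open, literals {U=true, V=false, W=true}.
  branch 2 (add ~~V, ~((~Y & (((U & ((Z & X) & (~X <-> W))) | V) & ~U)) -> U)):
    ~((~Y & (((U & ((Z & X) & (~X <-> W))) | V) & ~U)) -> U): α-rule — add (~Y & (((U & ((Z & X) & (~X <-> W))) | V) & ~U)), ~U.
    (~Y & (((U & ((Z & X) & (~X <-> W))) | V) & ~U)): α-rule — add ~Y, (((U & ((Z & X) & (~X <-> W))) | V) & ~U).
    (((U & ((Z & X) & (~X <-> W))) | V) & ~U): α-rule — add ((U & ((Z & X) & (~X <-> W))) | V), ~U.
    (Y | W): β-rule — branch into Y  //  W.
      branch 2.1 (add Y):
        × closes — contains both Y and ~Y.
      branch 2.2 (add W):
        ((U & ((Z & X) & (~X <-> W))) | V): β-rule — branch into (U & ((Z & X) & (~X <-> W)))  //  V.
          branch 2.2.1 (add (U & ((Z & X) & (~X <-> W)))):
            (U & ((Z & X) & (~X <-> W))): α-rule — add U, ((Z & X) & (~X <-> W)).
            × closes — contains both U and ~U.
          branch 2.2.2 (add V):
            ○ open, literals {U=false, V=true, W=true, Y=false}.
3 branches closed, 16 open.
Each open branch fixes some atoms; the unmentioned ones are free. Counting distinct full assignments: branch {V=false, Y=true} (Z, U, X, W) contributes 16 new; branch {U=false, V=false, Y=true} (Z, X, W) contributes 0 new; branch {V=false, Y=true, Z=false} (U, X, W) contributes 0 new; branch {V=false, X=false, Y=true} (Z, U, W) contributes 0 new; branch {V=false, W=false, X=false, Y=true} (Z, U) contributes 0 new; branch {V=false, W=true, X=true, Y=true} (Z, U) contributes 0 new; branch {U=true, V=false, Y=true} (Z, X, W) contributes 0 new; branch {U=true, V=false, Y=true} (Z, X, W) contributes 0 new; branch {V=false, W=true, Y=true} (Z, U, X) contributes 0 new; branch {U=false, V=false, W=true} (Z, Y, X) contributes 4 new; branch {V=false, W=true, Z=false} (U, Y, X) contributes 2 new; branch {V=false, W=true, X=false} (Z, U, Y) contributes 1 new; branch {V=false, W=true, X=true} (Z, U, Y) contributes 1 new; branch {U=true, V=false, W=true} (Z, Y, X) contributes 0 new; branch {U=true, V=false, W=true} (Z, Y, X) contributes 0 new; branch {U=false, V=true, W=true, Y=false} (Z, X) contributes 4 new. Total: 28.

28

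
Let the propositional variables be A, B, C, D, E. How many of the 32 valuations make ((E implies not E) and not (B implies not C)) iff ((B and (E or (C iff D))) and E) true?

Initial set: {(((E implies not E) and not (B implies not C)) iff ((B and (E or (C iff D))) and E))}.
(((E implies not E) and not (B implies not C)) iff ((B and (E or (C iff D))) and E)): β-rule — branch into ((E implies not E) and not (B implies not C)), ((B and (E or (C iff D))) and E)  //  not ((E implies not E) and not (B implies not C)), not ((B and (E or (C iff D))) and E).
  branch 1 (add ((E implies not E) and not (B implies not C)), ((B and (E or (C iff D))) and E)):
    ((E implies not E) and not (B implies not C)): α-rule — add (E implies not E), not (B implies not C).
    ((B and (E or (C iff D))) and E): α-rule — add (B and (E or (C iff D))), E.
    not (B implies not C): α-rule — add B, not not C.
    (B and (E or (C iff D))): α-rule — add B, (E or (C iff D)).
    (E implies not E): β-rule — branch into not E  //  not E.
      branch 1.1 (add not E):
        × closes — contains both E and not E.
      branch 1.2 (add not E):
        × closes — contains both E and not E.
  branch 2 (add not ((E implies not E) and not (B implies not C)), not ((B and (E or (C iff D))) and E)):
    not ((E implies not E) and not (B implies not C)): β-rule — branch into not (E implies not E)  //  not not (B implies not C).
      branch 2.1 (add not (E implies not E)):
        not (E implies not E): α-rule — add E, not not E.
        not ((B and (E or (C iff D))) and E): β-rule — branch into not (B and (E or (C iff D)))  //  not E.
          branch 2.1.1 (add not (B and (E or (C iff D)))):
            not (B and (E or (C iff D))): β-rule — branch into not B  //  not (E or (C iff D)).
              branch 2.1.1.1 (add not B):
                ○ open, literals {B=false, E=true}.
              branch 2.1.1.2 (add not (E or (C iff D))):
                not (E or (C iff D)): α-rule — add not E, not (C iff D).
                × closes — contains both E and not E.
          branch 2.1.2 (add not E):
            × closes — contains both E and not E.
      branch 2.2 (add not not (B implies not C)):
        not ((B and (E or (C iff D))) and E): β-rule — branch into not (B and (E or (C iff D)))  //  not E.
          branch 2.2.1 (add not (B and (E or (C iff D)))):
            not not (B implies not C): β-rule — branch into not B  //  not C.
              branch 2.2.1.1 (add not B):
                not (B and (E or (C iff D))): β-rule — branch into not B  //  not (E or (C iff D)).
                  branch 2.2.1.1.1 (add not B):
                    ○ open, literals {B=false}.
                  branch 2.2.1.1.2 (add not (E or (C iff D))):
                    not (E or (C iff D)): α-rule — add not E, not (C iff D).
                    not (C iff D): β-rule — branch into C, not D  //  not C, D.
                      branch 2.2.1.1.2.1 (add C, not D):
                        ○ open, literals {B=false, C=true, D=false, E=false}.
                      branch 2.2.1.1.2.2 (add not C, D):
                        ○ open, literals {B=false, C=false, D=true, E=false}.
              branch 2.2.1.2 (add not C):
                not (B and (E or (C iff D))): β-rule — branch into not B  //  not (E or (C iff D)).
                  branch 2.2.1.2.1 (add not B):
                    ○ open, literals {B=false, C=false}.
                  branch 2.2.1.2.2 (add not (E or (C iff D))):
                    not (E or (C iff D)): α-rule — add not E, not (C iff D).
                    not (C iff D): β-rule — branch into C, not D  //  not C, D.
                      branch 2.2.1.2.2.1 (add C, not D):
                        × closes — contains both C and not C.
                      branch 2.2.1.2.2.2 (add not C, D):
                        ○ open, literals {C=false, D=true, E=false}.
          branch 2.2.2 (add not E):
            not not (B implies not C): β-rule — branch into not B  //  not C.
              branch 2.2.2.1 (add not B):
                ○ open, literals {B=false, E=false}.
              branch 2.2.2.2 (add not C):
                ○ open, literals {C=false, E=false}.
5 branches closed, 8 open.
Each open branch fixes some atoms; the unmentioned ones are free. Counting distinct full assignments: branch {B=false, E=true} (A, C, D) contributes 8 new; branch {B=false} (A, C, D, E) contributes 8 new; branch {B=false, C=true, D=false, E=false} (A) contributes 0 new; branch {B=false, C=false, D=true, E=false} (A) contributes 0 new; branch {B=false, C=false} (A, D, E) contributes 0 new; branch {C=false, D=true, E=false} (A, B) contributes 2 new; branch {B=false, E=false} (A, C, D) contributes 0 new; branch {C=false, E=false} (A, B, D) contributes 2 new. Total: 20.

20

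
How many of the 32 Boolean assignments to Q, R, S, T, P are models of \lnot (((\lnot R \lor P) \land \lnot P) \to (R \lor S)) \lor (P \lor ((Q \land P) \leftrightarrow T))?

26

Initial set: {T (\lnot (((\lnot R \lor P) \land \lnot P) \to (R \lor S)) \lor (P \lor ((Q \land P) \leftrightarrow T)))}.
T (\lnot (((\lnot R \lor P) \land \lnot P) \to (R \lor S)) \lor (P \lor ((Q \land P) \leftrightarrow T))): β-rule — branch into T \lnot (((\lnot R \lor P) \land \lnot P) \to (R \lor S))  //  T (P \lor ((Q \land P) \leftrightarrow T)).
  branch 1 (add T \lnot (((\lnot R \lor P) \land \lnot P) \to (R \lor S))):
    T \lnot (((\lnot R \lor P) \land \lnot P) \to (R \lor S)): α-rule — add T ((\lnot R \lor P) \land \lnot P), F (R \lor S).
    T ((\lnot R \lor P) \land \lnot P): α-rule — add T (\lnot R \lor P), T \lnot P.
    F (R \lor S): α-rule — add F R, F S.
    T (\lnot R \lor P): β-rule — branch into T \lnot R  //  T P.
      branch 1.1 (add T \lnot R):
        ○ open, literals {P=false, R=false, S=false}.
      branch 1.2 (add T P):
        × closes — contains both P and \lnot P.
  branch 2 (add T (P \lor ((Q \land P) \leftrightarrow T))):
    T (P \lor ((Q \land P) \leftrightarrow T)): β-rule — branch into T P  //  T ((Q \land P) \leftrightarrow T).
      branch 2.1 (add T P):
        ○ open, literals {P=true}.
      branch 2.2 (add T ((Q \land P) \leftrightarrow T)):
        T ((Q \land P) \leftrightarrow T): β-rule — branch into T (Q \land P), T T  //  F (Q \land P), F T.
          branch 2.2.1 (add T (Q \land P), T T):
            T (Q \land P): α-rule — add T Q, T P.
            ○ open, literals {P=true, Q=true, T=true}.
          branch 2.2.2 (add F (Q \land P), F T):
            F (Q \land P): β-rule — branch into F Q  //  F P.
              branch 2.2.2.1 (add F Q):
                ○ open, literals {Q=false, T=false}.
              branch 2.2.2.2 (add F P):
                ○ open, literals {P=false, T=false}.
1 branch closed, 5 open.
Each open branch fixes some atoms; the unmentioned ones are free. Counting distinct full assignments: branch {P=false, R=false, S=false} (Q, T) contributes 4 new; branch {P=true} (Q, R, S, T) contributes 16 new; branch {P=true, Q=true, T=true} (R, S) contributes 0 new; branch {Q=false, T=false} (R, S, P) contributes 3 new; branch {P=false, T=false} (Q, R, S) contributes 3 new. Total: 26.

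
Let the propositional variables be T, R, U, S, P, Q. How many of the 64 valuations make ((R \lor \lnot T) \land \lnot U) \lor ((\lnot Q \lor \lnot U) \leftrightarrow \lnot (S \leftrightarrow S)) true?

Initial set: {(((R \lor \lnot T) \land \lnot U) \lor ((\lnot Q \lor \lnot U) \leftrightarrow \lnot (S \leftrightarrow S)))}.
(((R \lor \lnot T) \land \lnot U) \lor ((\lnot Q \lor \lnot U) \leftrightarrow \lnot (S \leftrightarrow S))): β-rule — branch into ((R \lor \lnot T) \land \lnot U)  //  ((\lnot Q \lor \lnot U) \leftrightarrow \lnot (S \leftrightarrow S)).
  branch 1 (add ((R \lor \lnot T) \land \lnot U)):
    ((R \lor \lnot T) \land \lnot U): α-rule — add (R \lor \lnot T), \lnot U.
    (R \lor \lnot T): β-rule — branch into R  //  \lnot T.
      branch 1.1 (add R):
        ○ open, literals {R=T, U=F}.
      branch 1.2 (add \lnot T):
        ○ open, literals {T=F, U=F}.
  branch 2 (add ((\lnot Q \lor \lnot U) \leftrightarrow \lnot (S \leftrightarrow S))):
    ((\lnot Q \lor \lnot U) \leftrightarrow \lnot (S \leftrightarrow S)): β-rule — branch into (\lnot Q \lor \lnot U), \lnot (S \leftrightarrow S)  //  \lnot (\lnot Q \lor \lnot U), \lnot \lnot (S \leftrightarrow S).
      branch 2.1 (add (\lnot Q \lor \lnot U), \lnot (S \leftrightarrow S)):
        (\lnot Q \lor \lnot U): β-rule — branch into \lnot Q  //  \lnot U.
          branch 2.1.1 (add \lnot Q):
            \lnot (S \leftrightarrow S): β-rule — branch into S, \lnot S  //  \lnot S, S.
              branch 2.1.1.1 (add S, \lnot S):
                × closes — contains both S and \lnot S.
              branch 2.1.1.2 (add \lnot S, S):
                × closes — contains both S and \lnot S.
          branch 2.1.2 (add \lnot U):
            \lnot (S \leftrightarrow S): β-rule — branch into S, \lnot S  //  \lnot S, S.
              branch 2.1.2.1 (add S, \lnot S):
                × closes — contains both S and \lnot S.
              branch 2.1.2.2 (add \lnot S, S):
                × closes — contains both S and \lnot S.
      branch 2.2 (add \lnot (\lnot Q \lor \lnot U), \lnot \lnot (S \leftrightarrow S)):
        \lnot (\lnot Q \lor \lnot U): α-rule — add \lnot \lnot Q, \lnot \lnot U.
        \lnot \lnot (S \leftrightarrow S): β-rule — branch into S, S  //  \lnot S, \lnot S.
          branch 2.2.1 (add S, S):
            ○ open, literals {Q=T, S=T, U=T}.
          branch 2.2.2 (add \lnot S, \lnot S):
            ○ open, literals {Q=T, S=F, U=T}.
4 branches closed, 4 open.
Each open branch fixes some atoms; the unmentioned ones are free. Counting distinct full assignments: branch {R=T, U=F} (T, S, P, Q) contributes 16 new; branch {T=F, U=F} (R, S, P, Q) contributes 8 new; branch {Q=T, S=T, U=T} (T, R, P) contributes 8 new; branch {Q=T, S=F, U=T} (T, R, P) contributes 8 new. Total: 40.

40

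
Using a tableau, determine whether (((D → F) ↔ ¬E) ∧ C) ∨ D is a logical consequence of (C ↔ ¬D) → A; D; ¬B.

Initial set: {((C ↔ ¬D) → A); D; ¬B; ¬((((D → F) ↔ ¬E) ∧ C) ∨ D)}.
¬((((D → F) ↔ ¬E) ∧ C) ∨ D): α-rule — add ¬(((D → F) ↔ ¬E) ∧ C), ¬D.
× closes — contains both D and ¬D.
All 1 branch closes.
Every branch closed, so the premises entail the conclusion.

Yes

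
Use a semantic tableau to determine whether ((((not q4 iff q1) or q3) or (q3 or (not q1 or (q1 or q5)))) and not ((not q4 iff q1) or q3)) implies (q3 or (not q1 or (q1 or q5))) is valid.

Assume the negation and expand:
Initial set: {not (((((not q4 iff q1) or q3) or (q3 or (not q1 or (q1 or q5)))) and not ((not q4 iff q1) or q3)) implies (q3 or (not q1 or (q1 or q5))))}.
not (((((not q4 iff q1) or q3) or (q3 or (not q1 or (q1 or q5)))) and not ((not q4 iff q1) or q3)) implies (q3 or (not q1 or (q1 or q5)))): α-rule — add ((((not q4 iff q1) or q3) or (q3 or (not q1 or (q1 or q5)))) and not ((not q4 iff q1) or q3)), not (q3 or (not q1 or (q1 or q5))).
((((not q4 iff q1) or q3) or (q3 or (not q1 or (q1 or q5)))) and not ((not q4 iff q1) or q3)): α-rule — add (((not q4 iff q1) or q3) or (q3 or (not q1 or (q1 or q5)))), not ((not q4 iff q1) or q3).
not (q3 or (not q1 or (q1 or q5))): α-rule — add not q3, not (not q1 or (q1 or q5)).
not ((not q4 iff q1) or q3): α-rule — add not (not q4 iff q1), not q3.
not (not q1 or (q1 or q5)): α-rule — add not not q1, not (q1 or q5).
not (q1 or q5): α-rule — add not q1, not q5.
× closes — contains both q1 and not q1.
All 1 branch closes.
Every branch closed, so the negation is unsatisfiable and the formula is valid.

Valid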